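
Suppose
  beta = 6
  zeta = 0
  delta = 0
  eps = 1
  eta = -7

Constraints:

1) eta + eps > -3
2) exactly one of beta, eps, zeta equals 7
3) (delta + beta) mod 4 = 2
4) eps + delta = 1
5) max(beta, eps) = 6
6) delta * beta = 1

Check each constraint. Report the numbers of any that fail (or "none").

The assignment fails constraints 1, 2, 6.

1) eta + eps = -7 + 1 = -6; -6 ≤ -3, bound -3 not met  false
2) beta=6, eps=1, zeta=0; 0 of them equal 7, not exactly one  false
3) delta + beta = 6; 6 mod 4 = 2  true
4) eps + delta = 1 + 0 = 1  true
5) max(6, 1) = 6  true
6) delta * beta = 0 * 6 = 0, not 1  false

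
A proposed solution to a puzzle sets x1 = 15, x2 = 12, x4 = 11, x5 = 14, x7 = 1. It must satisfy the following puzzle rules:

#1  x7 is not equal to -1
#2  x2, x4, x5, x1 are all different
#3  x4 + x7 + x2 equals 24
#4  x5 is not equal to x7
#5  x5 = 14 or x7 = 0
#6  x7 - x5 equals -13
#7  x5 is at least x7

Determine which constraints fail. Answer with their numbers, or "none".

#1 x7 = 1, and 1 ≠ -1 — holds.
#2 values 12, 11, 14, 15 are pairwise distinct — holds.
#3 x4 + x7 + x2 = 11 + 1 + 12 = 24 — holds.
#4 x5 = 14, x7 = 1; distinct — holds.
#5 x5 = 14 = 14 (first disjunct) — holds.
#6 x7 - x5 = 1 - 14 = -13 — holds.
#7 x5 = 14, x7 = 1; 14 ≥ 1 — holds.

Yes — all constraints hold.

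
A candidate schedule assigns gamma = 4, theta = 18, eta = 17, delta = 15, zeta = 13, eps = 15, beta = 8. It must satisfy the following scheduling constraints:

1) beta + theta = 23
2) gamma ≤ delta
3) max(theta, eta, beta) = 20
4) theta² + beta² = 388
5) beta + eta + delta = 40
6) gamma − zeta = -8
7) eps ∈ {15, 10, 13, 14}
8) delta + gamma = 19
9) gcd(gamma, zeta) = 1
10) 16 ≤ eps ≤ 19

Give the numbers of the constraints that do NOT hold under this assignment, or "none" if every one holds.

1) beta + theta = 8 + 18 = 26, not 23  false
2) gamma = 4, delta = 15; 4 ≤ 15  true
3) max(18, 17, 8) = 18, not 20  false
4) theta² + beta² = 18² + 8² = 324 + 64 = 388  true
5) beta + eta + delta = 8 + 17 + 15 = 40  true
6) gamma − zeta = 4 − 13 = -9, not -8  false
7) eps = 15 is in {15, 10, 13, 14}  true
8) delta + gamma = 15 + 4 = 19  true
9) gcd(4, 13) = 1  true
10) eps = 15 is outside [16, 19]  false

Constraints 1, 3, 6, and 10 are violated.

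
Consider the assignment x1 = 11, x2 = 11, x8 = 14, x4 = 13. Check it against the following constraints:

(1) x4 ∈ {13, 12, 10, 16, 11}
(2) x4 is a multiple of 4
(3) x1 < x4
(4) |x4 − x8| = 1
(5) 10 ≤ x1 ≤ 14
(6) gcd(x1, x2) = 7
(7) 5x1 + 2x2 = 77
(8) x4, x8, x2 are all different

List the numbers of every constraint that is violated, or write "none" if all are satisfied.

Violated: 2 and 6.

(1) x4 = 13 is in {13, 12, 10, 16, 11} — satisfied.
(2) 13 = 4×3 + 1, so 4 does not divide 13 — violated.
(3) x1 = 11, x4 = 13; 11 < 13 — satisfied.
(4) |13 − 14| = 1 — satisfied.
(5) x1 = 11 lies in [10, 14] — satisfied.
(6) gcd(11, 11) = 11, not 7 — violated.
(7) 5x1 + 2x2 = 5(11) + 2(11) = 77 — satisfied.
(8) values 13, 14, 11 are pairwise distinct — satisfied.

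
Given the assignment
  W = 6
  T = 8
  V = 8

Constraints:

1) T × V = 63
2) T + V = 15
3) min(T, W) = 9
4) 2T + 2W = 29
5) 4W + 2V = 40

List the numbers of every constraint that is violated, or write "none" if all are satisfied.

Constraints 1, 2, 3, and 4 do not hold.

1) T × V = 8 × 8 = 64, not 63 — violated.
2) T + V = 8 + 8 = 16, not 15 — violated.
3) min(8, 6) = 6, not 9 — violated.
4) 2T + 2W = 2(8) + 2(6) = 28, not 29 — violated.
5) 4W + 2V = 4(6) + 2(8) = 40 — satisfied.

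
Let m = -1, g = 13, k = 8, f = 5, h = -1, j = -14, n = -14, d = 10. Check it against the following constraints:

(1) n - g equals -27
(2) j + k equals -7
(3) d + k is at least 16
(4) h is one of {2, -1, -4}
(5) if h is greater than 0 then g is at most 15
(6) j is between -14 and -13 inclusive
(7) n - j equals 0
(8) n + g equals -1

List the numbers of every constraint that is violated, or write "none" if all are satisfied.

Constraint 2 is violated.

(1) n - g = -14 - 13 = -27 — holds.
(2) j + k = -14 + 8 = -6, not -7 — does not hold.
(3) d + k = 10 + 8 = 18; 18 ≥ 16 — holds.
(4) h = -1 is in {2, -1, -4} — holds.
(5) h = -1, not > 0; antecedent false, conditional vacuously true — holds.
(6) j = -14 lies in [-14, -13] — holds.
(7) n - j = -14 - (-14) = 0 — holds.
(8) n + g = -14 + 13 = -1 — holds.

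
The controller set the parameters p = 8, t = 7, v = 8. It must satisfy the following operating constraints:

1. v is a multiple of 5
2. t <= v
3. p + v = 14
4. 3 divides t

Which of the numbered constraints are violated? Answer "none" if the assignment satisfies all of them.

The assignment fails constraints 1, 3, 4.

1. 8 = 5*1 + 3, so 5 does not divide 8 — violated.
2. t = 7, v = 8; 7 ≤ 8 — satisfied.
3. p + v = 8 + 8 = 16, not 14 — violated.
4. 7 = 3*2 + 1, so 3 does not divide 7 — violated.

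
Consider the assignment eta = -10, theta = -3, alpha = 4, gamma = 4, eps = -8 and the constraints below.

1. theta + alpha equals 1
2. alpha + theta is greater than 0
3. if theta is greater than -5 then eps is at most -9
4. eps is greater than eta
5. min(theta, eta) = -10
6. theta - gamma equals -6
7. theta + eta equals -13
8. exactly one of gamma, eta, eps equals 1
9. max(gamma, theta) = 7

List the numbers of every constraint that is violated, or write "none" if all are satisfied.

Constraints 3, 6, 8, and 9 do not hold.

1. theta + alpha = -3 + 4 = 1 — satisfied.
2. alpha + theta = 4 + (-3) = 1; 1 > 0 — satisfied.
3. theta = -3 > -5, so we need eps ≤ -9; but eps = -8 > -9 — violated.
4. eps = -8, eta = -10; -8 > -10 — satisfied.
5. min(-3, -10) = -10 — satisfied.
6. theta - gamma = -3 - 4 = -7, not -6 — violated.
7. theta + eta = -3 + (-10) = -13 — satisfied.
8. gamma=4, eta=-10, eps=-8; 0 of them equal 1, not exactly one — violated.
9. max(4, -3) = 4, not 7 — violated.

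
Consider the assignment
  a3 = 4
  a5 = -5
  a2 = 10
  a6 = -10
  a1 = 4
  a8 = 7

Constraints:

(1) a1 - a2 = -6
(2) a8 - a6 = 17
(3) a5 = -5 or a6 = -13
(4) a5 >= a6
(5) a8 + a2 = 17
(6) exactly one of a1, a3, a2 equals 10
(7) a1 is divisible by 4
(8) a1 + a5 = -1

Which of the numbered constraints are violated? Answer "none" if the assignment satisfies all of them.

Yes — all constraints hold.

(1) a1 - a2 = 4 - 10 = -6  OK
(2) a8 - a6 = 7 - (-10) = 17  OK
(3) a5 = -5 = -5 (first disjunct)  OK
(4) a5 = -5, a6 = -10; -5 ≥ -10  OK
(5) a8 + a2 = 7 + 10 = 17  OK
(6) a1=4, a3=4, a2=10; 1 of them equals 10  OK
(7) 4 / 4 = 1, so 4 divides 4  OK
(8) a1 + a5 = 4 + (-5) = -1  OK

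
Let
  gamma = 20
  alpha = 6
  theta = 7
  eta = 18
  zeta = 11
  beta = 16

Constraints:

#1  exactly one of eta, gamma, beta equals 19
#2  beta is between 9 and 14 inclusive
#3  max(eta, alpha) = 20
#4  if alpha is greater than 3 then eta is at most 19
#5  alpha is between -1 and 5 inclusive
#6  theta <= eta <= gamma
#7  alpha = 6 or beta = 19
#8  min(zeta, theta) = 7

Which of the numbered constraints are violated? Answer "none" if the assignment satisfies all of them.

No — constraints 1, 2, 3, 5 are not satisfied.

#1 eta=18, gamma=20, beta=16; 0 of them equal 19, not exactly one — does not hold.
#2 beta = 16 is outside [9, 14] — does not hold.
#3 max(18, 6) = 18, not 20 — does not hold.
#4 alpha = 6 > 3, so we need eta ≤ 19; eta = 18 ≤ 19 — holds.
#5 alpha = 6 is outside [-1, 5] — does not hold.
#6 values 7 <= 18 <= 20 — holds.
#7 alpha = 6 = 6 (first disjunct) — holds.
#8 min(11, 7) = 7 — holds.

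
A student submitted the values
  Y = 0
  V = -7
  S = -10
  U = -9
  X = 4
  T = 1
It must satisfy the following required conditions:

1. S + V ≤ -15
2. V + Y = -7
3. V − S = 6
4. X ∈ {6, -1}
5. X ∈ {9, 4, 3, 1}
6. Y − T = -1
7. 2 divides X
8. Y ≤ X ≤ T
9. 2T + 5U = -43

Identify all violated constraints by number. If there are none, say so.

The assignment fails constraints 3, 4, 8.

1. S + V = -10 + (-7) = -17; -17 ≤ -15 — satisfied.
2. V + Y = -7 + 0 = -7 — satisfied.
3. V − S = -7 − (-10) = 3, not 6 — violated.
4. X = 4 is not in {6, -1} — violated.
5. X = 4 is in {9, 4, 3, 1} — satisfied.
6. Y − T = 0 − 1 = -1 — satisfied.
7. 4 / 2 = 2, so 2 divides 4 — satisfied.
8. values 0, 4, 1; X = 4 is not ≤ T = 1 — violated.
9. 2T + 5U = 2(1) + 5(-9) = -43 — satisfied.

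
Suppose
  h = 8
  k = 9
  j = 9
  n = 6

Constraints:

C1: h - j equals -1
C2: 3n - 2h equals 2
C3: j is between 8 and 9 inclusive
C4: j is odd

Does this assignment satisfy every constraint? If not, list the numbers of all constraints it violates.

C1: h - j = 8 - 9 = -1  OK
C2: 3n - 2h = 3(6) - 2(8) = 2  OK
C3: j = 9 lies in [8, 9]  OK
C4: j = 9 is odd  OK

Yes — all constraints hold.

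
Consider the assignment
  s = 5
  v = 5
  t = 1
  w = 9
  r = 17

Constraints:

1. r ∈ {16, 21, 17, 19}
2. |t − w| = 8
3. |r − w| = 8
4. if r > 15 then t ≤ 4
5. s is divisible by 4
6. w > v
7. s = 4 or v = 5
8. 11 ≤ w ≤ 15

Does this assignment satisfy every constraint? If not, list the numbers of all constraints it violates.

No — constraints 5 and 8 are not satisfied.

1. r = 17 is in {16, 21, 17, 19}  yes
2. |1 − 9| = 8  yes
3. |17 − 9| = 8  yes
4. r = 17 > 15, so we need t ≤ 4; t = 1 ≤ 4  yes
5. 5 = 4×1 + 1, so 4 does not divide 5  no
6. w = 9, v = 5; 9 > 5  yes
7. s = 5 ≠ 4, but v = 5 = 5 (second disjunct)  yes
8. w = 9 is outside [11, 15]  no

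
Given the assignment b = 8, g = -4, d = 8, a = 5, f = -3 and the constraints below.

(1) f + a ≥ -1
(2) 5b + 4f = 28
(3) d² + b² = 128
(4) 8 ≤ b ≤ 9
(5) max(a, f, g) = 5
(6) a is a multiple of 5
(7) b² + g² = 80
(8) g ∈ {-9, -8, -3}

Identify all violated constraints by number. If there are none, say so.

(1) f + a = -3 + 5 = 2; 2 ≥ -1  OK
(2) 5b + 4f = 5(8) + 4(-3) = 28  OK
(3) d² + b² = 8² + 8² = 64 + 64 = 128  OK
(4) b = 8 lies in [8, 9]  OK
(5) max(5, -3, -4) = 5  OK
(6) 5 / 5 = 1, so 5 divides 5  OK
(7) b² + g² = 8² + (-4)² = 64 + 16 = 80  OK
(8) g = -4 is not in {-9, -8, -3}  FAIL

Constraint 8 does not hold.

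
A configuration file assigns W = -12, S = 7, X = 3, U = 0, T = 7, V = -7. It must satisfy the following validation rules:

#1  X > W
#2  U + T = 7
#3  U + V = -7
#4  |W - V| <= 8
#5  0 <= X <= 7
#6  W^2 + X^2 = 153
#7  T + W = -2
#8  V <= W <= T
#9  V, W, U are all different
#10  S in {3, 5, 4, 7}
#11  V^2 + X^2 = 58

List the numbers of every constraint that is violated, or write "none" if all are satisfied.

No — constraints 7 and 8 are not satisfied.

#1 X = 3, W = -12; 3 > -12 — holds.
#2 U + T = 0 + 7 = 7 — holds.
#3 U + V = 0 + (-7) = -7 — holds.
#4 |-12 - (-7)| = 5; 5 ≤ 8 — holds.
#5 X = 3 lies in [0, 7] — holds.
#6 W^2 + X^2 = (-12)^2 + 3^2 = 144 + 9 = 153 — holds.
#7 T + W = 7 + (-12) = -5, not -2 — fails.
#8 values -7, -12, 7; V = -7 is not <= W = -12 — fails.
#9 values -7, -12, 0 are pairwise distinct — holds.
#10 S = 7 is in {3, 5, 4, 7} — holds.
#11 V^2 + X^2 = (-7)^2 + 3^2 = 49 + 9 = 58 — holds.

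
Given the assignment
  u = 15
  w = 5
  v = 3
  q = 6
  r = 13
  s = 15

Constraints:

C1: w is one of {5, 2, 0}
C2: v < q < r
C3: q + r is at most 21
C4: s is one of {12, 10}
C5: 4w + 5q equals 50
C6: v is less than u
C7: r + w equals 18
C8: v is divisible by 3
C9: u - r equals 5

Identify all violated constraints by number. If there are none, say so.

C1: w = 5 is in {5, 2, 0} — OK.
C2: values 3 < 6 < 13 — OK.
C3: q + r = 6 + 13 = 19; 19 ≤ 21 — OK.
C4: s = 15 is not in {12, 10} — violated.
C5: 4w + 5q = 4(5) + 5(6) = 50 — OK.
C6: v = 3, u = 15; 3 < 15 — OK.
C7: r + w = 13 + 5 = 18 — OK.
C8: 3 / 3 = 1, so 3 divides 3 — OK.
C9: u - r = 15 - 13 = 2, not 5 — violated.

The assignment fails constraints 4, 9.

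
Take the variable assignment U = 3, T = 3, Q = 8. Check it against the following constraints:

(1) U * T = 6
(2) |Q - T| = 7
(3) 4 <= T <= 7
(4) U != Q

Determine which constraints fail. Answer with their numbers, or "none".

Constraints 1, 2, and 3 do not hold.

(1) U * T = 3 * 3 = 9, not 6  ✗
(2) |8 - 3| = 5, not 7  ✗
(3) T = 3 is outside [4, 7]  ✗
(4) U = 3, Q = 8; distinct  ✓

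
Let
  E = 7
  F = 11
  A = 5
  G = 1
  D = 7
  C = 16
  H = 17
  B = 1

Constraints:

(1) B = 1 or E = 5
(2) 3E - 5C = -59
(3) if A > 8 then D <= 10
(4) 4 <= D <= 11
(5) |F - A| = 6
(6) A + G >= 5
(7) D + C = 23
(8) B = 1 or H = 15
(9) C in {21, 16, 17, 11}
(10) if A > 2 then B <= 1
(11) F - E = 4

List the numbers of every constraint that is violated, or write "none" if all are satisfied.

All constraints are satisfied.

(1) B = 1 = 1 (first disjunct)  ✔
(2) 3E - 5C = 3(7) - 5(16) = -59  ✔
(3) A = 5, not > 8; antecedent false, conditional vacuously true  ✔
(4) D = 7 lies in [4, 11]  ✔
(5) |11 - 5| = 6  ✔
(6) A + G = 5 + 1 = 6; 6 ≥ 5  ✔
(7) D + C = 7 + 16 = 23  ✔
(8) B = 1 = 1 (first disjunct)  ✔
(9) C = 16 is in {21, 16, 17, 11}  ✔
(10) A = 5 > 2, so we need B ≤ 1; B = 1 ≤ 1  ✔
(11) F - E = 11 - 7 = 4  ✔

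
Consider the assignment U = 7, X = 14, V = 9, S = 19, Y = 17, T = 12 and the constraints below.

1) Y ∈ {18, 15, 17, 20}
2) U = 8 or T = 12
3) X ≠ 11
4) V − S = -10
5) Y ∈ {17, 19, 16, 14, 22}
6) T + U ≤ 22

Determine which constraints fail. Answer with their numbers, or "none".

1) Y = 17 is in {18, 15, 17, 20}  yes
2) U = 7 ≠ 8, but T = 12 = 12 (second disjunct)  yes
3) X = 14, and 14 ≠ 11  yes
4) V − S = 9 − 19 = -10  yes
5) Y = 17 is in {17, 19, 16, 14, 22}  yes
6) T + U = 12 + 7 = 19; 19 ≤ 22  yes

The assignment satisfies every constraint.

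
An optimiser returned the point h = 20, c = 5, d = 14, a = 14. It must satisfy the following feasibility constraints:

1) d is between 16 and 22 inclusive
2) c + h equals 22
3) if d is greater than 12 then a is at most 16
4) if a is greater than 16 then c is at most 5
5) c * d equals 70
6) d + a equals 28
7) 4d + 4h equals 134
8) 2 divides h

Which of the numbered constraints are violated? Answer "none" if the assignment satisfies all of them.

The assignment fails constraints 1, 2, and 7.

1) d = 14 is outside [16, 22] — does not hold.
2) c + h = 5 + 20 = 25, not 22 — does not hold.
3) d = 14 > 12, so we need a ≤ 16; a = 14 ≤ 16 — holds.
4) a = 14, not > 16; antecedent false, conditional vacuously true — holds.
5) c * d = 5 * 14 = 70 — holds.
6) d + a = 14 + 14 = 28 — holds.
7) 4d + 4h = 4(14) + 4(20) = 136, not 134 — does not hold.
8) 20 / 2 = 10, so 2 divides 20 — holds.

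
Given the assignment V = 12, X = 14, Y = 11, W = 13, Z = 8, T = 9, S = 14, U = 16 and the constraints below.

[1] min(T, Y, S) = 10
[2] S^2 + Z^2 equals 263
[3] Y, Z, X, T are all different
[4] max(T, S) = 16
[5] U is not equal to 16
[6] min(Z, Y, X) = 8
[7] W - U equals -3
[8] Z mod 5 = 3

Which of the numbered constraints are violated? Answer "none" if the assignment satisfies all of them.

No — constraints 1, 2, 4, and 5 are not satisfied.

[1] min(9, 11, 14) = 9, not 10 — does not hold.
[2] S^2 + Z^2 = 14^2 + 8^2 = 196 + 64 = 260, not 263 — does not hold.
[3] values 11, 8, 14, 9 are pairwise distinct — holds.
[4] max(9, 14) = 14, not 16 — does not hold.
[5] U = 16, but 16 is required to differ — does not hold.
[6] min(8, 11, 14) = 8 — holds.
[7] W - U = 13 - 16 = -3 — holds.
[8] 8 mod 5 = 3 — holds.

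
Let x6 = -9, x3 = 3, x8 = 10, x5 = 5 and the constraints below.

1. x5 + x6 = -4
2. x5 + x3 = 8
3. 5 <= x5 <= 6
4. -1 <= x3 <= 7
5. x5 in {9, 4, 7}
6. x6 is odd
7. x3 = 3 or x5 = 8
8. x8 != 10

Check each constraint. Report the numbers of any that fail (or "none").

1. x5 + x6 = 5 + (-9) = -4 — holds.
2. x5 + x3 = 5 + 3 = 8 — holds.
3. x5 = 5 lies in [5, 6] — holds.
4. x3 = 3 lies in [-1, 7] — holds.
5. x5 = 5 is not in {9, 4, 7} — does not hold.
6. x6 = -9 is odd — holds.
7. x3 = 3 = 3 (first disjunct) — holds.
8. x8 = 10, but 10 is required to differ — does not hold.

No — constraints 5, 8 are not satisfied.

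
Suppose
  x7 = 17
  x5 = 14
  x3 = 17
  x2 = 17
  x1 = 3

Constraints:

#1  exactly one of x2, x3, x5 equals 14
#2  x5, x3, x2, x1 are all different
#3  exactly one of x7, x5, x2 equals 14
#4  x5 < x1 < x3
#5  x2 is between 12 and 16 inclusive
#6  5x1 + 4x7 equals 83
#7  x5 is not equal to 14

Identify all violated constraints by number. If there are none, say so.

#1 x2=17, x3=17, x5=14; 1 of them equals 14 — holds.
#2 x3 = x2 = 17, not all different — fails.
#3 x7=17, x5=14, x2=17; 1 of them equals 14 — holds.
#4 values 14, 3, 17; x5 = 14 is not < x1 = 3 — fails.
#5 x2 = 17 is outside [12, 16] — fails.
#6 5x1 + 4x7 = 5(3) + 4(17) = 83 — holds.
#7 x5 = 14, but 14 is required to differ — fails.

Violated: 2, 4, 5, and 7.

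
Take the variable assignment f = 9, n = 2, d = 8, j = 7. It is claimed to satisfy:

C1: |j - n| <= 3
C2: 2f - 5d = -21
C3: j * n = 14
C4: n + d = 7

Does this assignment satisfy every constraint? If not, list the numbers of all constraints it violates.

C1: |7 - 2| = 5; 5 > 3, exceeds bound 3  ✘
C2: 2f - 5d = 2(9) - 5(8) = -22, not -21  ✘
C3: j * n = 7 * 2 = 14  ✔
C4: n + d = 2 + 8 = 10, not 7  ✘

The assignment fails constraints 1, 2, and 4.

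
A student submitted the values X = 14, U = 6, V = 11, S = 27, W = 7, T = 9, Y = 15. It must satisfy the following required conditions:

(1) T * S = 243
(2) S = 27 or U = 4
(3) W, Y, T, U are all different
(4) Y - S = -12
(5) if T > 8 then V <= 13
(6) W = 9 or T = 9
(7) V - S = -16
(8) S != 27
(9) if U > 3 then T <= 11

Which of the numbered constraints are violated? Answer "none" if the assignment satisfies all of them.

Constraint 8 does not hold.

(1) T * S = 9 * 27 = 243  yes
(2) S = 27 = 27 (first disjunct)  yes
(3) values 7, 15, 9, 6 are pairwise distinct  yes
(4) Y - S = 15 - 27 = -12  yes
(5) T = 9 > 8, so we need V ≤ 13; V = 11 ≤ 13  yes
(6) W = 7 ≠ 9, but T = 9 = 9 (second disjunct)  yes
(7) V - S = 11 - 27 = -16  yes
(8) S = 27, but 27 is required to differ  no
(9) U = 6 > 3, so we need T ≤ 11; T = 9 ≤ 11  yes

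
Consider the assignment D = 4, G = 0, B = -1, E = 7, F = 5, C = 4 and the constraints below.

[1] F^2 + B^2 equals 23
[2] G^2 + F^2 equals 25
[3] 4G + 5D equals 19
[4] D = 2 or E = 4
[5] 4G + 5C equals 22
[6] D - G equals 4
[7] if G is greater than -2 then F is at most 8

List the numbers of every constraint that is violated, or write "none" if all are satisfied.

[1] F^2 + B^2 = 5^2 + (-1)^2 = 25 + 1 = 26, not 23 — violated.
[2] G^2 + F^2 = 0^2 + 5^2 = 0 + 25 = 25 — OK.
[3] 4G + 5D = 4(0) + 5(4) = 20, not 19 — violated.
[4] D = 4 ≠ 2 and E = 7 ≠ 4; both disjuncts false — violated.
[5] 4G + 5C = 4(0) + 5(4) = 20, not 22 — violated.
[6] D - G = 4 - 0 = 4 — OK.
[7] G = 0 > -2, so we need F ≤ 8; F = 5 ≤ 8 — OK.

The assignment fails constraints 1, 3, 4, 5.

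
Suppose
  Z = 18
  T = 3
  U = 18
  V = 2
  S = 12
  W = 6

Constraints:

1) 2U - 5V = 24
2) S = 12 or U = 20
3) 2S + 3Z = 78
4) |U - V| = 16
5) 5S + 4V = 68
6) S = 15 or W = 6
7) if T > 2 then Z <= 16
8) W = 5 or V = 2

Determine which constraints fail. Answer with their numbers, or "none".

The assignment fails constraints 1 and 7.

1) 2U - 5V = 2(18) - 5(2) = 26, not 24  ✘
2) S = 12 = 12 (first disjunct)  ✔
3) 2S + 3Z = 2(12) + 3(18) = 78  ✔
4) |18 - 2| = 16  ✔
5) 5S + 4V = 5(12) + 4(2) = 68  ✔
6) S = 12 ≠ 15, but W = 6 = 6 (second disjunct)  ✔
7) T = 3 > 2, so we need Z ≤ 16; but Z = 18 > 16  ✘
8) W = 6 ≠ 5, but V = 2 = 2 (second disjunct)  ✔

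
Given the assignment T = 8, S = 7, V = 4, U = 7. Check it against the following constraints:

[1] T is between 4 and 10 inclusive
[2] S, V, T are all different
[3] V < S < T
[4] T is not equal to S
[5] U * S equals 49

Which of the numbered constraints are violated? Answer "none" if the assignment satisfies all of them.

[1] T = 8 lies in [4, 10]  true
[2] values 7, 4, 8 are pairwise distinct  true
[3] values 4 < 7 < 8  true
[4] T = 8, S = 7; distinct  true
[5] U * S = 7 * 7 = 49  true

None — every constraint holds.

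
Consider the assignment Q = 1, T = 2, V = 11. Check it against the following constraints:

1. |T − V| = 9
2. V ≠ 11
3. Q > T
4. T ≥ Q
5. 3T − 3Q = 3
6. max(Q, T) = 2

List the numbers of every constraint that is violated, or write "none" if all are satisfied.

The assignment fails constraints 2 and 3.

1. |2 − 11| = 9 — OK.
2. V = 11, but 11 is required to differ — violated.
3. Q = 1, T = 2; 1 ≤ 2 (want >) — violated.
4. T = 2, Q = 1; 2 ≥ 1 — OK.
5. 3T − 3Q = 3(2) − 3(1) = 3 — OK.
6. max(1, 2) = 2 — OK.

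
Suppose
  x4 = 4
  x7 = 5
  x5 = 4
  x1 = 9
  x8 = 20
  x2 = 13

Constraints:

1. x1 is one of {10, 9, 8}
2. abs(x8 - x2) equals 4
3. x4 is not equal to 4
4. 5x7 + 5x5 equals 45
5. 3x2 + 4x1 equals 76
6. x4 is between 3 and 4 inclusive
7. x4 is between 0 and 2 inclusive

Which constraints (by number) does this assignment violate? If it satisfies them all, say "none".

Constraints 2, 3, 5, and 7 are violated.

1. x1 = 9 is in {10, 9, 8}  OK
2. abs(20 - 13) = 7, not 4  FAIL
3. x4 = 4, but 4 is required to differ  FAIL
4. 5x7 + 5x5 = 5(5) + 5(4) = 45  OK
5. 3x2 + 4x1 = 3(13) + 4(9) = 75, not 76  FAIL
6. x4 = 4 lies in [3, 4]  OK
7. x4 = 4 is outside [0, 2]  FAIL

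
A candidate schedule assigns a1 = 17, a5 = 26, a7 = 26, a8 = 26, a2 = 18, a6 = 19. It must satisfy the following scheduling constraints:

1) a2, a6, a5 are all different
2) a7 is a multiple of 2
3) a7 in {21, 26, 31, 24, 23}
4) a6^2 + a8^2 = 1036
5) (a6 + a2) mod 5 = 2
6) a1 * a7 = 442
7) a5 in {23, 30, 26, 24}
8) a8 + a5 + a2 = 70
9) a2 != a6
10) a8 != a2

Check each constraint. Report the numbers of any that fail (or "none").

1) values 18, 19, 26 are pairwise distinct — satisfied.
2) 26 / 2 = 13, so 2 divides 26 — satisfied.
3) a7 = 26 is in {21, 26, 31, 24, 23} — satisfied.
4) a6^2 + a8^2 = 19^2 + 26^2 = 361 + 676 = 1037, not 1036 — violated.
5) a6 + a2 = 37; 37 mod 5 = 2 — satisfied.
6) a1 * a7 = 17 * 26 = 442 — satisfied.
7) a5 = 26 is in {23, 30, 26, 24} — satisfied.
8) a8 + a5 + a2 = 26 + 26 + 18 = 70 — satisfied.
9) a2 = 18, a6 = 19; distinct — satisfied.
10) a8 = 26, a2 = 18; distinct — satisfied.

Constraint 4 is violated.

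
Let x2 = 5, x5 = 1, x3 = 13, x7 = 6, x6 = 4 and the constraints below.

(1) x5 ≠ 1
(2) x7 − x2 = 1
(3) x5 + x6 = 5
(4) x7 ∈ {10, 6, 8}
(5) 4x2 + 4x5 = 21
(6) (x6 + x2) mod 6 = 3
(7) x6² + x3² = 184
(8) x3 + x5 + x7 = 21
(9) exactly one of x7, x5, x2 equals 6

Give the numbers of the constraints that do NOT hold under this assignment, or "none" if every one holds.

(1) x5 = 1, but 1 is required to differ  fails
(2) x7 − x2 = 6 − 5 = 1  holds
(3) x5 + x6 = 1 + 4 = 5  holds
(4) x7 = 6 is in {10, 6, 8}  holds
(5) 4x2 + 4x5 = 4(5) + 4(1) = 24, not 21  fails
(6) x6 + x2 = 9; 9 mod 6 = 3  holds
(7) x6² + x3² = 4² + 13² = 16 + 169 = 185, not 184  fails
(8) x3 + x5 + x7 = 13 + 1 + 6 = 20, not 21  fails
(9) x7=6, x5=1, x2=5; 1 of them equals 6  holds

Constraints 1, 5, 7, and 8 do not hold.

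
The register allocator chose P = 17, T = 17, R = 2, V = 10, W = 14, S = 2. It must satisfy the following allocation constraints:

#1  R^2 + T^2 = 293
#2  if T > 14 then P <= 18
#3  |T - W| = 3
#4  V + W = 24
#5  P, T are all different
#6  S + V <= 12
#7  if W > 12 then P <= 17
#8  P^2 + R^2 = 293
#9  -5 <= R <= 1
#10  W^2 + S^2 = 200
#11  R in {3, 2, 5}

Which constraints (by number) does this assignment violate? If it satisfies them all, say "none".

#1 R^2 + T^2 = 2^2 + 17^2 = 4 + 289 = 293 — OK.
#2 T = 17 > 14, so we need P ≤ 18; P = 17 ≤ 18 — OK.
#3 |17 - 14| = 3 — OK.
#4 V + W = 10 + 14 = 24 — OK.
#5 P = T = 17, not all different — violated.
#6 S + V = 2 + 10 = 12; 12 ≤ 12 — OK.
#7 W = 14 > 12, so we need P ≤ 17; P = 17 ≤ 17 — OK.
#8 P^2 + R^2 = 17^2 + 2^2 = 289 + 4 = 293 — OK.
#9 R = 2 is outside [-5, 1] — violated.
#10 W^2 + S^2 = 14^2 + 2^2 = 196 + 4 = 200 — OK.
#11 R = 2 is in {3, 2, 5} — OK.

The assignment fails constraints 5 and 9.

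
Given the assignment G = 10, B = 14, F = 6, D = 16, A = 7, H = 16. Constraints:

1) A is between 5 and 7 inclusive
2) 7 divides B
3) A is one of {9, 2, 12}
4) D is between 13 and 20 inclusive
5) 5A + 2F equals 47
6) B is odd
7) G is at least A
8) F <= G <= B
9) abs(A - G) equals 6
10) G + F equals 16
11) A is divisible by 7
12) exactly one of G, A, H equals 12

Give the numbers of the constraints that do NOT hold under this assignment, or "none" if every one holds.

1) A = 7 lies in [5, 7] — OK.
2) 14 / 7 = 2, so 7 divides 14 — OK.
3) A = 7 is not in {9, 2, 12} — violated.
4) D = 16 lies in [13, 20] — OK.
5) 5A + 2F = 5(7) + 2(6) = 47 — OK.
6) B = 14 is even — violated.
7) G = 10, A = 7; 10 ≥ 7 — OK.
8) values 6 <= 10 <= 14 — OK.
9) abs(7 - 10) = 3, not 6 — violated.
10) G + F = 10 + 6 = 16 — OK.
11) 7 / 7 = 1, so 7 divides 7 — OK.
12) G=10, A=7, H=16; 0 of them equal 12, not exactly one — violated.

The assignment fails constraints 3, 6, 9, 12.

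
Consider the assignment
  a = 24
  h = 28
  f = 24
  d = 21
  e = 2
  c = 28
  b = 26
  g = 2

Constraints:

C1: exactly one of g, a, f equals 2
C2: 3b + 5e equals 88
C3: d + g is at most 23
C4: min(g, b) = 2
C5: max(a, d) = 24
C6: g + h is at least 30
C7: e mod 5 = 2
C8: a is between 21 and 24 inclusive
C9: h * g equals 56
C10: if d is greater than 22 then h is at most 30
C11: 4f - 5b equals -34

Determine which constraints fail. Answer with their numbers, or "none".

None — every constraint holds.

C1: g=2, a=24, f=24; 1 of them equals 2  ✔
C2: 3b + 5e = 3(26) + 5(2) = 88  ✔
C3: d + g = 21 + 2 = 23; 23 ≤ 23  ✔
C4: min(2, 26) = 2  ✔
C5: max(24, 21) = 24  ✔
C6: g + h = 2 + 28 = 30; 30 ≥ 30  ✔
C7: 2 mod 5 = 2  ✔
C8: a = 24 lies in [21, 24]  ✔
C9: h * g = 28 * 2 = 56  ✔
C10: d = 21, not > 22; antecedent false, conditional vacuously true  ✔
C11: 4f - 5b = 4(24) - 5(26) = -34  ✔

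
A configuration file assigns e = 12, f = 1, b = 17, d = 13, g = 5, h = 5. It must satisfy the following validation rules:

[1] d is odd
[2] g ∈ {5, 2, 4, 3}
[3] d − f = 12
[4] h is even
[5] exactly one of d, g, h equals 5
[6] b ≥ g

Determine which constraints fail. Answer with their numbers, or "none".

The assignment fails constraints 4, 5.

[1] d = 13 is odd — holds.
[2] g = 5 is in {5, 2, 4, 3} — holds.
[3] d − f = 13 − 1 = 12 — holds.
[4] h = 5 is odd — does not hold.
[5] d=13, g=5, h=5; 2 of them equal 5, not exactly one — does not hold.
[6] b = 17, g = 5; 17 ≥ 5 — holds.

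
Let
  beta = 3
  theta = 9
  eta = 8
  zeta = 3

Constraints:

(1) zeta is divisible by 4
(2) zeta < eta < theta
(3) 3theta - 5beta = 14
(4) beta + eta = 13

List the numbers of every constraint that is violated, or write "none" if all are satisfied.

Violated: 1, 3, 4.

(1) 3 = 4*0 + 3, so 4 does not divide 3  ✗
(2) values 3 < 8 < 9  ✓
(3) 3theta - 5beta = 3(9) - 5(3) = 12, not 14  ✗
(4) beta + eta = 3 + 8 = 11, not 13  ✗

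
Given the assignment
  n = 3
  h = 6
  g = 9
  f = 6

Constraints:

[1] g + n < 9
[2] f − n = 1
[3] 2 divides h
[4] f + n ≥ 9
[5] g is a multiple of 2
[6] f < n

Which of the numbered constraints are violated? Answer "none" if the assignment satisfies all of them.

The assignment fails constraints 1, 2, 5, and 6.

[1] g + n = 9 + 3 = 12; 12 ≥ 9, bound 9 not met  no
[2] f − n = 6 − 3 = 3, not 1  no
[3] 6 / 2 = 3, so 2 divides 6  yes
[4] f + n = 6 + 3 = 9; 9 ≥ 9  yes
[5] 9 = 2×4 + 1, so 2 does not divide 9  no
[6] f = 6, n = 3; 6 ≥ 3 (want <)  no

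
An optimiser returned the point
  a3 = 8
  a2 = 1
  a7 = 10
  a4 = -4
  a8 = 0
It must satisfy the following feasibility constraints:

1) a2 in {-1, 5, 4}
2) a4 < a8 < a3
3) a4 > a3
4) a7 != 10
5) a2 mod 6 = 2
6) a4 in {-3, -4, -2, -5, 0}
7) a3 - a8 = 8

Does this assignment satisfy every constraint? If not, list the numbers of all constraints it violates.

Constraints 1, 3, 4, 5 do not hold.

1) a2 = 1 is not in {-1, 5, 4} — violated.
2) values -4 < 0 < 8 — OK.
3) a4 = -4, a3 = 8; -4 ≤ 8 (want >) — violated.
4) a7 = 10, but 10 is required to differ — violated.
5) 1 mod 6 = 1, not 2 — violated.
6) a4 = -4 is in {-3, -4, -2, -5, 0} — OK.
7) a3 - a8 = 8 - 0 = 8 — OK.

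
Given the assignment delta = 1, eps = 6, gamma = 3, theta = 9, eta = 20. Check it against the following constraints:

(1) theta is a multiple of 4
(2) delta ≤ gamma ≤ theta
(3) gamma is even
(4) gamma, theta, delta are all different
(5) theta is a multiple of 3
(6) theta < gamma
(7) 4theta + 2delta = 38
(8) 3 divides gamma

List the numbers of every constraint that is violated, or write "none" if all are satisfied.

The assignment fails constraints 1, 3, 6.

(1) 9 = 4×2 + 1, so 4 does not divide 9 — violated.
(2) values 1 ≤ 3 ≤ 9 — OK.
(3) gamma = 3 is odd — violated.
(4) values 3, 9, 1 are pairwise distinct — OK.
(5) 9 / 3 = 3, so 3 divides 9 — OK.
(6) theta = 9, gamma = 3; 9 ≥ 3 (want <) — violated.
(7) 4theta + 2delta = 4(9) + 2(1) = 38 — OK.
(8) 3 / 3 = 1, so 3 divides 3 — OK.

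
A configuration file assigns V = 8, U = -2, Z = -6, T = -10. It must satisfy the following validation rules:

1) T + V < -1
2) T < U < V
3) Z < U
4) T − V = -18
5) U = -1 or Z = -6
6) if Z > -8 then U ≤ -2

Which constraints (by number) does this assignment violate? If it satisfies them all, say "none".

None — every constraint holds.

1) T + V = -10 + 8 = -2; -2 < -1 — satisfied.
2) values -10 < -2 < 8 — satisfied.
3) Z = -6, U = -2; -6 < -2 — satisfied.
4) T − V = -10 − 8 = -18 — satisfied.
5) U = -2 ≠ -1, but Z = -6 = -6 (second disjunct) — satisfied.
6) Z = -6 > -8, so we need U ≤ -2; U = -2 ≤ -2 — satisfied.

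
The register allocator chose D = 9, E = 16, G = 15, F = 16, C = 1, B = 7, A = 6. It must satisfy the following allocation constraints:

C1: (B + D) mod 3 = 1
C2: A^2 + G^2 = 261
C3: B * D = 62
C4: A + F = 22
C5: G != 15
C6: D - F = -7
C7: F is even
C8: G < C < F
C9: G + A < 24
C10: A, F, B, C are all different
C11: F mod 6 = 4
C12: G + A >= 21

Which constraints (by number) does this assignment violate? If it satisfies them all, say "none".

C1: B + D = 16; 16 mod 3 = 1 — OK.
C2: A^2 + G^2 = 6^2 + 15^2 = 36 + 225 = 261 — OK.
C3: B * D = 7 * 9 = 63, not 62 — violated.
C4: A + F = 6 + 16 = 22 — OK.
C5: G = 15, but 15 is required to differ — violated.
C6: D - F = 9 - 16 = -7 — OK.
C7: F = 16 is even — OK.
C8: values 15, 1, 16; G = 15 is not < C = 1 — violated.
C9: G + A = 15 + 6 = 21; 21 < 24 — OK.
C10: values 6, 16, 7, 1 are pairwise distinct — OK.
C11: 16 mod 6 = 4 — OK.
C12: G + A = 15 + 6 = 21; 21 ≥ 21 — OK.

No — constraints 3, 5, and 8 are not satisfied.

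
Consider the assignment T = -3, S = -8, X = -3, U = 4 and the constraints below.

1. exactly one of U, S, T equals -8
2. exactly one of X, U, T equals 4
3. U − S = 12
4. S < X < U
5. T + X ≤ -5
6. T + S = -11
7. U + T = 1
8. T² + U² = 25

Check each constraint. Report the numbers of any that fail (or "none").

1. U=4, S=-8, T=-3; 1 of them equals -8 — holds.
2. X=-3, U=4, T=-3; 1 of them equals 4 — holds.
3. U − S = 4 − (-8) = 12 — holds.
4. values -8 < -3 < 4 — holds.
5. T + X = -3 + (-3) = -6; -6 ≤ -5 — holds.
6. T + S = -3 + (-8) = -11 — holds.
7. U + T = 4 + (-3) = 1 — holds.
8. T² + U² = (-3)² + 4² = 9 + 16 = 25 — holds.

All constraints are satisfied.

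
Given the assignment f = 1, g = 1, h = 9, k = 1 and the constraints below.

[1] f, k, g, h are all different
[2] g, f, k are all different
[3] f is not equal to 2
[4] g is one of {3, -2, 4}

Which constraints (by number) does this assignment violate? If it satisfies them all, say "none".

[1] f = k = 1, not all different — does not hold.
[2] g = f = 1, not all different — does not hold.
[3] f = 1, and 1 ≠ 2 — holds.
[4] g = 1 is not in {3, -2, 4} — does not hold.

No — constraints 1, 2, 4 are not satisfied.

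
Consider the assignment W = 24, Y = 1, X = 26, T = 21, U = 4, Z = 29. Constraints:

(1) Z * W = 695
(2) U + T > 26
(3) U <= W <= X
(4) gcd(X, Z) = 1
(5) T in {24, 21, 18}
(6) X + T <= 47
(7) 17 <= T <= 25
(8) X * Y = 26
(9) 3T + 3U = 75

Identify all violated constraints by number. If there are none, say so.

No — constraints 1 and 2 are not satisfied.

(1) Z * W = 29 * 24 = 696, not 695  no
(2) U + T = 4 + 21 = 25; 25 ≤ 26, bound 26 not met  no
(3) values 4 <= 24 <= 26  yes
(4) gcd(26, 29) = 1  yes
(5) T = 21 is in {24, 21, 18}  yes
(6) X + T = 26 + 21 = 47; 47 ≤ 47  yes
(7) T = 21 lies in [17, 25]  yes
(8) X * Y = 26 * 1 = 26  yes
(9) 3T + 3U = 3(21) + 3(4) = 75  yes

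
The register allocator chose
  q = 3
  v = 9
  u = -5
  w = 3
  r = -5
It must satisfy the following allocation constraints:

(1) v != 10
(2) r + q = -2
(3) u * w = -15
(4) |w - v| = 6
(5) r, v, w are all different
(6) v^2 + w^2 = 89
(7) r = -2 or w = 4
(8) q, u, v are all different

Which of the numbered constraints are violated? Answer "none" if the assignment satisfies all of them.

Violated: 6 and 7.

(1) v = 9, and 9 ≠ 10 — satisfied.
(2) r + q = -5 + 3 = -2 — satisfied.
(3) u * w = -5 * 3 = -15 — satisfied.
(4) |3 - 9| = 6 — satisfied.
(5) values -5, 9, 3 are pairwise distinct — satisfied.
(6) v^2 + w^2 = 9^2 + 3^2 = 81 + 9 = 90, not 89 — violated.
(7) r = -5 ≠ -2 and w = 3 ≠ 4; both disjuncts false — violated.
(8) values 3, -5, 9 are pairwise distinct — satisfied.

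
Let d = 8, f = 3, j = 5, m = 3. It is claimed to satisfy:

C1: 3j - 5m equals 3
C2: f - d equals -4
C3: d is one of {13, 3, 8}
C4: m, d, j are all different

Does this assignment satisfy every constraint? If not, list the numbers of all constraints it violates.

The assignment fails constraints 1 and 2.

C1: 3j - 5m = 3(5) - 5(3) = 0, not 3 — violated.
C2: f - d = 3 - 8 = -5, not -4 — violated.
C3: d = 8 is in {13, 3, 8} — OK.
C4: values 3, 8, 5 are pairwise distinct — OK.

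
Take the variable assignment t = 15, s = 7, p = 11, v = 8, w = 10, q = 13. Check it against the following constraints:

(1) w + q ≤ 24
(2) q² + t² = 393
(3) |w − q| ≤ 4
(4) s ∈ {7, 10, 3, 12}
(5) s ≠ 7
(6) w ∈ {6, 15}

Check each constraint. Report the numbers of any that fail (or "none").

Violated: 2, 5, and 6.

(1) w + q = 10 + 13 = 23; 23 ≤ 24  ✔
(2) q² + t² = 13² + 15² = 169 + 225 = 394, not 393  ✘
(3) |10 − 13| = 3; 3 ≤ 4  ✔
(4) s = 7 is in {7, 10, 3, 12}  ✔
(5) s = 7, but 7 is required to differ  ✘
(6) w = 10 is not in {6, 15}  ✘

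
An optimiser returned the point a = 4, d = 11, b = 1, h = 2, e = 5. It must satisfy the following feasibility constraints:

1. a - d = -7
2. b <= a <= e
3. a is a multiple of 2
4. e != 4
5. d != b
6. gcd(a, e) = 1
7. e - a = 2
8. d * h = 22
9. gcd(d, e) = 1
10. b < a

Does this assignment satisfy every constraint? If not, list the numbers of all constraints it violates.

Constraint 7 is violated.

1. a - d = 4 - 11 = -7 — satisfied.
2. values 1 <= 4 <= 5 — satisfied.
3. 4 / 2 = 2, so 2 divides 4 — satisfied.
4. e = 5, and 5 ≠ 4 — satisfied.
5. d = 11, b = 1; distinct — satisfied.
6. gcd(4, 5) = 1 — satisfied.
7. e - a = 5 - 4 = 1, not 2 — violated.
8. d * h = 11 * 2 = 22 — satisfied.
9. gcd(11, 5) = 1 — satisfied.
10. b = 1, a = 4; 1 < 4 — satisfied.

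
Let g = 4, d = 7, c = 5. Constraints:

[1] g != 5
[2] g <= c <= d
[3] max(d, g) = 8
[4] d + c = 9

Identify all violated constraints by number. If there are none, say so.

The assignment fails constraints 3 and 4.

[1] g = 4, and 4 ≠ 5 — satisfied.
[2] values 4 <= 5 <= 7 — satisfied.
[3] max(7, 4) = 7, not 8 — violated.
[4] d + c = 7 + 5 = 12, not 9 — violated.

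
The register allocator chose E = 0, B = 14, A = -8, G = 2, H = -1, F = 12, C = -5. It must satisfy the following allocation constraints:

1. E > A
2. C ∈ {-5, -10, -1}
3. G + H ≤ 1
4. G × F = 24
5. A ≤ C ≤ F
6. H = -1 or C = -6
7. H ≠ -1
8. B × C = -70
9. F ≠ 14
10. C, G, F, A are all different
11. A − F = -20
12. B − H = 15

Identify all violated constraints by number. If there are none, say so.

Violated: 7.

1. E = 0, A = -8; 0 > -8 — holds.
2. C = -5 is in {-5, -10, -1} — holds.
3. G + H = 2 + (-1) = 1; 1 ≤ 1 — holds.
4. G × F = 2 × 12 = 24 — holds.
5. values -8 ≤ -5 ≤ 12 — holds.
6. H = -1 = -1 (first disjunct) — holds.
7. H = -1, but -1 is required to differ — does not hold.
8. B × C = 14 × (-5) = -70 — holds.
9. F = 12, and 12 ≠ 14 — holds.
10. values -5, 2, 12, -8 are pairwise distinct — holds.
11. A − F = -8 − 12 = -20 — holds.
12. B − H = 14 − (-1) = 15 — holds.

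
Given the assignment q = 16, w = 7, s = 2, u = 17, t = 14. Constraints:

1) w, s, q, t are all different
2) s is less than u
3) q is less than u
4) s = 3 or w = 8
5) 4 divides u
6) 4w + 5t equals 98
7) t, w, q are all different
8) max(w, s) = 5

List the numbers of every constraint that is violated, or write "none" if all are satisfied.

1) values 7, 2, 16, 14 are pairwise distinct  yes
2) s = 2, u = 17; 2 < 17  yes
3) q = 16, u = 17; 16 < 17  yes
4) s = 2 ≠ 3 and w = 7 ≠ 8; both disjuncts false  no
5) 17 = 4*4 + 1, so 4 does not divide 17  no
6) 4w + 5t = 4(7) + 5(14) = 98  yes
7) values 14, 7, 16 are pairwise distinct  yes
8) max(7, 2) = 7, not 5  no

Constraints 4, 5, 8 are violated.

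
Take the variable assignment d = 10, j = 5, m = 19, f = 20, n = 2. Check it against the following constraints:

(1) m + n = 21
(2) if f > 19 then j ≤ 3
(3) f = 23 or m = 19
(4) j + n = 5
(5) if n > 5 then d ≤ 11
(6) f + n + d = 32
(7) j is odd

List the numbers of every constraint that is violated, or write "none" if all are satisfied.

(1) m + n = 19 + 2 = 21 — satisfied.
(2) f = 20 > 19, so we need j ≤ 3; but j = 5 > 3 — violated.
(3) f = 20 ≠ 23, but m = 19 = 19 (second disjunct) — satisfied.
(4) j + n = 5 + 2 = 7, not 5 — violated.
(5) n = 2, not > 5; antecedent false, conditional vacuously true — satisfied.
(6) f + n + d = 20 + 2 + 10 = 32 — satisfied.
(7) j = 5 is odd — satisfied.

Violated: 2 and 4.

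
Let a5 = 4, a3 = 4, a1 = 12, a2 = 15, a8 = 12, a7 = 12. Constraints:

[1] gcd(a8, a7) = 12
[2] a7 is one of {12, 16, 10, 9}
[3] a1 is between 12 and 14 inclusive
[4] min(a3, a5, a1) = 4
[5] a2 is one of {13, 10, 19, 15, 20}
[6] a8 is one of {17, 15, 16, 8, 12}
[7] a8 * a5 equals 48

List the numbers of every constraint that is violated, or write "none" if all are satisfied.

The assignment satisfies every constraint.

[1] gcd(12, 12) = 12 — satisfied.
[2] a7 = 12 is in {12, 16, 10, 9} — satisfied.
[3] a1 = 12 lies in [12, 14] — satisfied.
[4] min(4, 4, 12) = 4 — satisfied.
[5] a2 = 15 is in {13, 10, 19, 15, 20} — satisfied.
[6] a8 = 12 is in {17, 15, 16, 8, 12} — satisfied.
[7] a8 * a5 = 12 * 4 = 48 — satisfied.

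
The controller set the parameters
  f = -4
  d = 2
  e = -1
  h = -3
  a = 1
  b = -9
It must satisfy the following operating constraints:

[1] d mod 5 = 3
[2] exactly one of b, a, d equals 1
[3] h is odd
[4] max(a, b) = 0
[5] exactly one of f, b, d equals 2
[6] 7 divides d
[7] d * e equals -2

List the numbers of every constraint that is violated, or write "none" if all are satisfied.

[1] 2 mod 5 = 2, not 3 — fails.
[2] b=-9, a=1, d=2; 1 of them equals 1 — holds.
[3] h = -3 is odd — holds.
[4] max(1, -9) = 1, not 0 — fails.
[5] f=-4, b=-9, d=2; 1 of them equals 2 — holds.
[6] 2 = 7*0 + 2, so 7 does not divide 2 — fails.
[7] d * e = 2 * (-1) = -2 — holds.

Constraints 1, 4, 6 are violated.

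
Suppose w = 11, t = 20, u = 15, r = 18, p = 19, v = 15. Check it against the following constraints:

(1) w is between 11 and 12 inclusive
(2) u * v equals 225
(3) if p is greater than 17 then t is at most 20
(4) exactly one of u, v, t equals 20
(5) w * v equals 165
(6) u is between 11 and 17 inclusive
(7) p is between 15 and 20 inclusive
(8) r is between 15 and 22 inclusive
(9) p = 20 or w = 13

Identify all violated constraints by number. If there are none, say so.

(1) w = 11 lies in [11, 12]  yes
(2) u * v = 15 * 15 = 225  yes
(3) p = 19 > 17, so we need t ≤ 20; t = 20 ≤ 20  yes
(4) u=15, v=15, t=20; 1 of them equals 20  yes
(5) w * v = 11 * 15 = 165  yes
(6) u = 15 lies in [11, 17]  yes
(7) p = 19 lies in [15, 20]  yes
(8) r = 18 lies in [15, 22]  yes
(9) p = 19 ≠ 20 and w = 11 ≠ 13; both disjuncts false  no

Constraint 9 does not hold.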